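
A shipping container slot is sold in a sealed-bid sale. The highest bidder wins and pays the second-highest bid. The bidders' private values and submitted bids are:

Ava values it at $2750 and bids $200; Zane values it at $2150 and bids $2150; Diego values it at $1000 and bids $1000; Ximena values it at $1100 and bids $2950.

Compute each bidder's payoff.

Ranking the bids: Ximena $2950; Zane $2150; Diego $1000; Ava $200.
Ximena has the top bid and wins; the price is the second-highest bid, $2150.
Ximena's payoff = $1100 − $2150 = -$1050. All other bidders lose, so their payoff is 0.

Ava $0, Zane $0, Diego $0, Ximena -$1050.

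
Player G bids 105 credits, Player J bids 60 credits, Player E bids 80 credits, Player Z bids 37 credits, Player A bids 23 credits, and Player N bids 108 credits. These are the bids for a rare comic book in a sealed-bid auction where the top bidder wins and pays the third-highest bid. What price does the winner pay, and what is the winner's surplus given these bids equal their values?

Price 80 credits; surplus 28 credits.

Bids in descending order: Player N 108 credits; Player G 105 credits; Player E 80 credits; Player J 60 credits; Player Z 37 credits; Player A 23 credits.
Player N is the highest bidder, so Player N wins.
Under the third-price rule, the price is the third-highest bid: 80 credits.
Surplus = 108 credits − 80 credits = 28 credits.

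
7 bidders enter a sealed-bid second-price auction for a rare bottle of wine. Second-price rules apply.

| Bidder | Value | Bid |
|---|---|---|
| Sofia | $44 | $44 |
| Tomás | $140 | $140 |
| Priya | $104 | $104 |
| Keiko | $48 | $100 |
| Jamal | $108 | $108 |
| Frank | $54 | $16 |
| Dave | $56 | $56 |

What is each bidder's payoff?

Sofia $0, Tomás $32, Priya $0, Keiko $0, Jamal $0, Frank $0, Dave $0.

Sorted high to low: Tomás $140 > Jamal $108 > Priya $104 > Keiko $100 > Dave $56 > Sofia $44 > Frank $16.
Tomás has the top bid and wins; the price is the second-highest bid, $108.
Tomás's payoff = $140 − $108 = $32. All other bidders lose, so their payoff is 0.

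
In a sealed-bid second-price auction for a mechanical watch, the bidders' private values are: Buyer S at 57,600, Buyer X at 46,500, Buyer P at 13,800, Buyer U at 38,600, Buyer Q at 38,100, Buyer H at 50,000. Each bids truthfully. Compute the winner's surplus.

Winner's surplus: 7,600.

Ranking the bids: Buyer S 57,600 > Buyer H 50,000 > Buyer X 46,500 > Buyer U 38,600 > Buyer Q 38,100 > Buyer P 13,800.
Buyer S wins with the top bid and pays the second-highest, 50,000.
Surplus = 57,600 − 50,000 = 7,600.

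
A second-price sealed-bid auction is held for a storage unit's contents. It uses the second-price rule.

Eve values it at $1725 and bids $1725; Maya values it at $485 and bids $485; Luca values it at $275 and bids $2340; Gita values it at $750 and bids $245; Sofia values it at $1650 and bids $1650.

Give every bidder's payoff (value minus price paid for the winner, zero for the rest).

Bids in descending order: Luca $2340; Eve $1725; Sofia $1650; Maya $485; Gita $245.
Luca has the top bid and wins; the price is the second-highest bid, $1725.
Luca's payoff = $275 − $1725 = -$1450. All other bidders lose, so their payoff is 0.

Eve $0, Maya $0, Luca -$1450, Gita $0, Sofia $0.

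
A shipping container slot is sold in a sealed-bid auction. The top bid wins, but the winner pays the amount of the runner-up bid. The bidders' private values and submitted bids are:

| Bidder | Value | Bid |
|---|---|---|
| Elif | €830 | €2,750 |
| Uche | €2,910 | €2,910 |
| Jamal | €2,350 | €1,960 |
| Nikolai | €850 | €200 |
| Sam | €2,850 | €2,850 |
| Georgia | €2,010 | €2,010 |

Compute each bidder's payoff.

Elif €0, Uche €60, Jamal €0, Nikolai €0, Sam €0, Georgia €0.

Bids in descending order: Uche €2,910 > Sam €2,850 > Elif €2,750 > Georgia €2,010 > Jamal €1,960 > Nikolai €200.
Uche has the top bid and wins; the price is the second-highest bid, €2,850.
Uche's payoff = €2,910 − €2,850 = €60. All other bidders lose, so their payoff is 0.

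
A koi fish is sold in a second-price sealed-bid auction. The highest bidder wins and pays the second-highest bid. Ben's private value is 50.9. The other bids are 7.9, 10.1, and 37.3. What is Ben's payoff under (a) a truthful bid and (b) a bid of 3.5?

Truthful: 13.6; alternative: 0.0.

The highest competing bid is 37.3.
Bidding truthfully at 50.9: Ben has the top bid, wins, and pays the second-highest bid 37.3. Payoff = 50.9 − 37.3 = 13.6.
Bidding 3.5: the top bid is 37.3 (a rival), so Ben loses. Payoff = 0.0.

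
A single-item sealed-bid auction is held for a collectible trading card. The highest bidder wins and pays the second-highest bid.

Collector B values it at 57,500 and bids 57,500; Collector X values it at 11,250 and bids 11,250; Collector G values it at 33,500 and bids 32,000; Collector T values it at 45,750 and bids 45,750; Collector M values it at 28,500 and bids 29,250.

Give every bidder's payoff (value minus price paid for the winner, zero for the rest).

Bids in descending order: Collector B 57,500; Collector T 45,750; Collector G 32,000; Collector M 29,250; Collector X 11,250.
Collector B has the top bid and wins; the price is the second-highest bid, 45,750.
Collector B's payoff = 57,500 − 45,750 = 11,750. All other bidders lose, so their payoff is 0.

Payoffs: Collector B 11,750, Collector X 0, Collector G 0, Collector T 0, Collector M 0.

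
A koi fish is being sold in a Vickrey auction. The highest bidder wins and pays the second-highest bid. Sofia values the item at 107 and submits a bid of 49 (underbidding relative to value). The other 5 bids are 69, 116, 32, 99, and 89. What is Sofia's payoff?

Payoff = 0.

Highest competing bid: 116.
Sofia's bid 49 is not the highest, so Sofia loses, pays nothing, and earns zero payoff.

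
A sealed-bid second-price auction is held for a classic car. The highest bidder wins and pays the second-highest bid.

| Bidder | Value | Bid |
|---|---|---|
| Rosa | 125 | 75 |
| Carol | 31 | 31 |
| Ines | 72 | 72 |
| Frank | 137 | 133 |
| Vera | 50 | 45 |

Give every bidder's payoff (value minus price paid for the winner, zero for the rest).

Payoffs: Rosa 0, Carol 0, Ines 0, Frank 62, Vera 0.

Sorted high to low: Frank 133, then Rosa 75, then Ines 72, then Vera 45, then Carol 31.
Frank has the top bid and wins; the price is the second-highest bid, 75.
Frank's payoff = 137 − 75 = 62. All other bidders lose, so their payoff is 0.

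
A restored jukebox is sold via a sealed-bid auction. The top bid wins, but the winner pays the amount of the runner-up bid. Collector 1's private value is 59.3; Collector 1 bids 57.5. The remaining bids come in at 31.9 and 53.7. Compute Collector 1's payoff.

Highest competing bid: 53.7.
Collector 1's bid 57.5 is the highest overall, so Collector 1 wins and pays the second-highest bid, 53.7.
Payoff = value − price = 59.3 − 53.7 = 5.6.

The bidder's payoff: 5.6.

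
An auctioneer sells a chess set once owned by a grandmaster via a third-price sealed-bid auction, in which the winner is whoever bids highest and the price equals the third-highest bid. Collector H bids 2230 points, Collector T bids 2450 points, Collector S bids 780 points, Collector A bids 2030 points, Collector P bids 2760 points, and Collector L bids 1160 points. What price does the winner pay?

Bids in descending order: Collector P 2760 points, then Collector T 2450 points, then Collector H 2230 points, then Collector A 2030 points, then Collector L 1160 points, then Collector S 780 points.
Collector P is the highest bidder, so Collector P wins.
Under the third-price rule, the price is the third-highest bid: 2230 points.

The winner pays 2230 points.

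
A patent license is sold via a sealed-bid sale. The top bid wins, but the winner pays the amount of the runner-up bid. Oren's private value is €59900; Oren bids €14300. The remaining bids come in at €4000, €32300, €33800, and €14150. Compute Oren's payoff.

Payoff = €0.

Highest competing bid: €33800.
Oren's bid €14300 is not the highest, so Oren loses, pays nothing, and earns zero payoff.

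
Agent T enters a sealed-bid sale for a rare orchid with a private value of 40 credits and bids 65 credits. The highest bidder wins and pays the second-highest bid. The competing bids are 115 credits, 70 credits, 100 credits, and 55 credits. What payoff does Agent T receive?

Highest competing bid: 115 credits.
Agent T's bid 65 credits is not the highest, so Agent T loses, pays nothing, and earns zero payoff.

0 credits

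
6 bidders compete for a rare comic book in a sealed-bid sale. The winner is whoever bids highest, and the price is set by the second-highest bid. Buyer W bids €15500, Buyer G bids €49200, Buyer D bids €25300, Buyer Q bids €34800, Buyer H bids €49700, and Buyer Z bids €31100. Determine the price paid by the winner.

Price paid: €49200.

Sorted high to low: Buyer H €49700, then Buyer G €49200, then Buyer Q €34800, then Buyer Z €31100, then Buyer D €25300, then Buyer W €15500.
Buyer H has the highest bid, so Buyer H wins.
The second-highest bid is €49200, so that is what Buyer H pays.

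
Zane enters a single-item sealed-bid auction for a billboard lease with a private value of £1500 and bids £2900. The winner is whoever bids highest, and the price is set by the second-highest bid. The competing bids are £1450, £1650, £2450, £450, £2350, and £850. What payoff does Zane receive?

Highest competing bid: £2450.
Zane's bid £2900 is the highest overall, so Zane wins and pays the second-highest bid, £2450.
Payoff = value − price = £1500 − £2450 = -£950.

Payoff = -£950.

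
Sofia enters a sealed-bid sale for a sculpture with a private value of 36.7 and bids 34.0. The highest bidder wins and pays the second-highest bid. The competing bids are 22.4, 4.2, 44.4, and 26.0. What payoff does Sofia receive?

0.0

Highest competing bid: 44.4.
Sofia's bid 34.0 is not the highest, so Sofia loses, pays nothing, and earns zero payoff.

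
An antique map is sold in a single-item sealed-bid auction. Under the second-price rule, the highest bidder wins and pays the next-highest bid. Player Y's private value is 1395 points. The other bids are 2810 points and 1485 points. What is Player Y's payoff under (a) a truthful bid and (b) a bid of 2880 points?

The highest competing bid is 2810 points.
Bidding truthfully at 1395 points: the top bid is 2810 points (a rival), so Player Y loses. Payoff = 0 points.
Bidding 2880 points: Player Y has the top bid, wins, and pays the second-highest bid 2810 points. Payoff = 1395 points − 2810 points = -1415 points.
This is the dominant-strategy logic: truthful bidding weakly beats any alternative.

(a) 0 points  (b) -1415 points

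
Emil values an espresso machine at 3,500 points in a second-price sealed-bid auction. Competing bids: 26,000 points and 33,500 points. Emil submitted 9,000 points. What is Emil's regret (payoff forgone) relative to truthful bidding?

The highest competing bid is 33,500 points.
Bidding truthfully at 3,500 points: the top bid is 33,500 points (a rival), so Emil loses. Payoff = 0 points.
Bidding 9,000 points: the top bid is 33,500 points (a rival), so Emil loses. Payoff = 0 points.
Regret = truthful payoff − actual payoff = 0 points − 0 points = 0 points.

Regret: 0 points.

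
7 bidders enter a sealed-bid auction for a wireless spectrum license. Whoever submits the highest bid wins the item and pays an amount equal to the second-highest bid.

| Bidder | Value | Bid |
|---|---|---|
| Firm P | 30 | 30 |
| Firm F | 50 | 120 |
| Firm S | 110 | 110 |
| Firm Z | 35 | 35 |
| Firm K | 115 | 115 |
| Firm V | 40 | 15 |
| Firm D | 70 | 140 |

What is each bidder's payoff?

Sorted high to low: Firm D 140 > Firm F 120 > Firm K 115 > Firm S 110 > Firm Z 35 > Firm P 30 > Firm V 15.
Firm D has the top bid and wins; the price is the second-highest bid, 120.
Firm D's payoff = 70 − 120 = -50. All other bidders lose, so their payoff is 0.

Firm P 0, Firm F 0, Firm S 0, Firm Z 0, Firm K 0, Firm V 0, Firm D -50.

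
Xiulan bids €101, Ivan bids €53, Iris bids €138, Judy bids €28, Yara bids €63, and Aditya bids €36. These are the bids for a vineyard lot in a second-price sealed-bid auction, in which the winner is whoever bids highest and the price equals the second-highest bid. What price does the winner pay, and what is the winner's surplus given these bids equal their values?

Ordered from highest: Iris €138; Xiulan €101; Yara €63; Ivan €53; Aditya €36; Judy €28.
Iris is the highest bidder, so Iris wins.
Under the second-price rule, the price is the second-highest bid: €101.
Surplus = €138 − €101 = €37.

The winner pays €101 for a surplus of €37.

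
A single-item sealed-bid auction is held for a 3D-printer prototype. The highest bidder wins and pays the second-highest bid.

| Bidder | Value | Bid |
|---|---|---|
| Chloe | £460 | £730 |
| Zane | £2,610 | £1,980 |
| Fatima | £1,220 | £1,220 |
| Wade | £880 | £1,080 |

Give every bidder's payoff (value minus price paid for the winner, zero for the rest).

Ranking the bids: Zane £1,980; Fatima £1,220; Wade £1,080; Chloe £730.
Zane has the top bid and wins; the price is the second-highest bid, £1,220.
Zane's payoff = £2,610 − £1,220 = £1,390. All other bidders lose, so their payoff is 0.

Chloe £0, Zane £1,390, Fatima £0, Wade £0.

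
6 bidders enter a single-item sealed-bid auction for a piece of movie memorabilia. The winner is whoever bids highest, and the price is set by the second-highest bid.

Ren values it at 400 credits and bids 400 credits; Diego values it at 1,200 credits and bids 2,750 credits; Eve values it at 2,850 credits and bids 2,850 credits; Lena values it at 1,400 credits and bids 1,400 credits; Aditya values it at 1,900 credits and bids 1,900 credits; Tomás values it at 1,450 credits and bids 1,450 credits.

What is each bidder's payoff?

Ren 0 credits, Diego 0 credits, Eve 100 credits, Lena 0 credits, Aditya 0 credits, Tomás 0 credits.

Ranking the bids: Eve 2,850 credits; Diego 2,750 credits; Aditya 1,900 credits; Tomás 1,450 credits; Lena 1,400 credits; Ren 400 credits.
Eve has the top bid and wins; the price is the second-highest bid, 2,750 credits.
Eve's payoff = 2,850 credits − 2,750 credits = 100 credits. All other bidders lose, so their payoff is 0.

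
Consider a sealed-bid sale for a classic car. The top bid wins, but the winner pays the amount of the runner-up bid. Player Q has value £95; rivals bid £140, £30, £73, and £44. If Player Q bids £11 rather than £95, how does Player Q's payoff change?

Change in payoff: £0.

The highest competing bid is £140.
Bidding truthfully at £95: the top bid is £140 (a rival), so Player Q loses. Payoff = £0.
Bidding £11: the top bid is £140 (a rival), so Player Q loses. Payoff = £0.
Change = £0 − £0 = £0.
The bid only affects whether you win, not the price — here both bids land on the same side of the top rival bid, so the deviation is payoff-neutral.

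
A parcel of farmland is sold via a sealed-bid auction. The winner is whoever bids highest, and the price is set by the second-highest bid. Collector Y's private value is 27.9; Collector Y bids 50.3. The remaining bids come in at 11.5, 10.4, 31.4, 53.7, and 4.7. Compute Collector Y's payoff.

Highest competing bid: 53.7.
Collector Y's bid 50.3 is not the highest, so Collector Y loses, pays nothing, and earns zero payoff.

0.0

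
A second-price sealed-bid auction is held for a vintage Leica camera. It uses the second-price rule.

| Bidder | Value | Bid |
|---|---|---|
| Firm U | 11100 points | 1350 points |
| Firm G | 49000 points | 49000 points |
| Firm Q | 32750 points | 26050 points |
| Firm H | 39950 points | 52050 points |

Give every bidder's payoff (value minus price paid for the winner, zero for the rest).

Bids in descending order: Firm H 52050 points > Firm G 49000 points > Firm Q 26050 points > Firm U 1350 points.
Firm H has the top bid and wins; the price is the second-highest bid, 49000 points.
Firm H's payoff = 39950 points − 49000 points = -9050 points. All other bidders lose, so their payoff is 0.

Firm U 0 points, Firm G 0 points, Firm Q 0 points, Firm H -9050 points.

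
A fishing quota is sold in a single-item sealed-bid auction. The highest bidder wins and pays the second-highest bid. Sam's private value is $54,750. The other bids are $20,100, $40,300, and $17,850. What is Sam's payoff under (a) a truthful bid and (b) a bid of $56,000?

The highest competing bid is $40,300.
Bidding truthfully at $54,750: Sam has the top bid, wins, and pays the second-highest bid $40,300. Payoff = $54,750 − $40,300 = $14,450.
Bidding $56,000: Sam has the top bid, wins, and pays the second-highest bid $40,300. Payoff = $54,750 − $40,300 = $14,450.
The bid only affects whether you win, not the price — here both bids land on the same side of the top rival bid, so the deviation is payoff-neutral.

Truthful: $14,450; alternative: $14,450.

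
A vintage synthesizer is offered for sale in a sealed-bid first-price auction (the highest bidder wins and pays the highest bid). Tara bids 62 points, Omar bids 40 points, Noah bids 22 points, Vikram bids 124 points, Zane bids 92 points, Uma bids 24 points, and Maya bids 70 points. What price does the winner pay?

124 points

Ranking the bids: Vikram 124 points; Zane 92 points; Maya 70 points; Tara 62 points; Omar 40 points; Uma 24 points; Noah 22 points.
Vikram is the highest bidder, so Vikram wins.
Under the first-price rule, the price is the highest bid: 124 points.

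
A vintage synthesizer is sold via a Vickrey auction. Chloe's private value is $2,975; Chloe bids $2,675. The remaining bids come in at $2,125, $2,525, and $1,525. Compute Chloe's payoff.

Highest competing bid: $2,525.
Chloe's bid $2,675 is the highest overall, so Chloe wins and pays the second-highest bid, $2,525.
Payoff = value − price = $2,975 − $2,525 = $450.

Chloe's payoff: $450.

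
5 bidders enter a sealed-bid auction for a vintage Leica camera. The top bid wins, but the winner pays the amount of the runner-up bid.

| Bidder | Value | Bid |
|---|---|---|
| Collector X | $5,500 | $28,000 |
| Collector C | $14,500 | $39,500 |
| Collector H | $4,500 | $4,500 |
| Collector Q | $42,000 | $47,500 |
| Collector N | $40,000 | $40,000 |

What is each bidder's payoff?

Collector X $0, Collector C $0, Collector H $0, Collector Q $2,000, Collector N $0.

Ranking the bids: Collector Q $47,500; Collector N $40,000; Collector C $39,500; Collector X $28,000; Collector H $4,500.
Collector Q has the top bid and wins; the price is the second-highest bid, $40,000.
Collector Q's payoff = $42,000 − $40,000 = $2,000. All other bidders lose, so their payoff is 0.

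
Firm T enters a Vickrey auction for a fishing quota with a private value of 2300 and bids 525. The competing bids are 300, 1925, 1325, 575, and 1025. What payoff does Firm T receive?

Highest competing bid: 1925.
Firm T's bid 525 is not the highest, so Firm T loses, pays nothing, and earns zero payoff.

0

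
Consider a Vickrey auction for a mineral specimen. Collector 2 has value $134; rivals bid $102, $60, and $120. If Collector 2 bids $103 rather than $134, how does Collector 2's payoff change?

The highest competing bid is $120.
Bidding truthfully at $134: Collector 2 has the top bid, wins, and pays the second-highest bid $120. Payoff = $134 − $120 = $14.
Bidding $103: the top bid is $120 (a rival), so Collector 2 loses. Payoff = $0.
Change = $0 − $14 = -$14.

Payoff change: -$14.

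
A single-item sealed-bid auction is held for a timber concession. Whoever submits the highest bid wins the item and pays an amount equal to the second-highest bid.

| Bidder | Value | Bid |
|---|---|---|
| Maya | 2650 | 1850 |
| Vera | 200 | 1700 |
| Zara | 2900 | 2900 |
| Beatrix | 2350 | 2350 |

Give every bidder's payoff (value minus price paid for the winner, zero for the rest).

Ranking the bids: Zara 2900 > Beatrix 2350 > Maya 1850 > Vera 1700.
Zara has the top bid and wins; the price is the second-highest bid, 2350.
Zara's payoff = 2900 − 2350 = 550. All other bidders lose, so their payoff is 0.

Payoffs: Maya 0, Vera 0, Zara 550, Beatrix 0.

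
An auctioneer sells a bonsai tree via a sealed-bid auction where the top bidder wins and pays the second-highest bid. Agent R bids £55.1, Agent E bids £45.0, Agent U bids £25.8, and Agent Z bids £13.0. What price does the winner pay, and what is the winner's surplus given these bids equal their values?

Price £45.0; surplus £10.1.

Bids in descending order: Agent R £55.1, then Agent E £45.0, then Agent U £25.8, then Agent Z £13.0.
Agent R is the highest bidder, so Agent R wins.
Under the second-price rule, the price is the second-highest bid: £45.0.
Surplus = £55.1 − £45.0 = £10.1.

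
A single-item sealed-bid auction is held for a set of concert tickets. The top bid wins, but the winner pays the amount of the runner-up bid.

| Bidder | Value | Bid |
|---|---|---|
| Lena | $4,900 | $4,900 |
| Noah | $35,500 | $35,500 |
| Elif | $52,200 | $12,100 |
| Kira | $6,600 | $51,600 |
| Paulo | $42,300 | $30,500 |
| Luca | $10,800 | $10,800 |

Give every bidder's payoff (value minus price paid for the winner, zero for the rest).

Sorted high to low: Kira $51,600 > Noah $35,500 > Paulo $30,500 > Elif $12,100 > Luca $10,800 > Lena $4,900.
Kira has the top bid and wins; the price is the second-highest bid, $35,500.
Kira's payoff = $6,600 − $35,500 = -$28,900. All other bidders lose, so their payoff is 0.

Lena $0, Noah $0, Elif $0, Kira -$28,900, Paulo $0, Luca $0.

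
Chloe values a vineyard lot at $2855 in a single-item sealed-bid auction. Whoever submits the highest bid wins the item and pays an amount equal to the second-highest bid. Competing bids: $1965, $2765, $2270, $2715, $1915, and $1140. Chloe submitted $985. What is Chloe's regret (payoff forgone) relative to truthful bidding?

$90

The highest competing bid is $2765.
Bidding truthfully at $2855: Chloe has the top bid, wins, and pays the second-highest bid $2765. Payoff = $2855 − $2765 = $90.
Bidding $985: the top bid is $2765 (a rival), so Chloe loses. Payoff = $0.
Regret = truthful payoff − actual payoff = $90 − $0 = $90.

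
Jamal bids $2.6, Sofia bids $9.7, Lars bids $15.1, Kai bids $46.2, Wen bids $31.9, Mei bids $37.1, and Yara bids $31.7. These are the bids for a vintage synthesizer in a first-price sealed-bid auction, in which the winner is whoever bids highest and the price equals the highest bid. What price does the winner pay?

Ordered from highest: Kai $46.2 > Mei $37.1 > Wen $31.9 > Yara $31.7 > Lars $15.1 > Sofia $9.7 > Jamal $2.6.
Kai is the highest bidder, so Kai wins.
Under the first-price rule, the price is the highest bid: $46.2.

Price paid: $46.2.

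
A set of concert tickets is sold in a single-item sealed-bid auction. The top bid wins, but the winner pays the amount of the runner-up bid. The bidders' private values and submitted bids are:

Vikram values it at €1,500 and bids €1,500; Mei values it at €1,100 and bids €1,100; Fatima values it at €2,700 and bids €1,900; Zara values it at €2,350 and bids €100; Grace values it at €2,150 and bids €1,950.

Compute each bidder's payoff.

Ordered from highest: Grace €1,950; Fatima €1,900; Vikram €1,500; Mei €1,100; Zara €100.
Grace has the top bid and wins; the price is the second-highest bid, €1,900.
Grace's payoff = €2,150 − €1,900 = €250. All other bidders lose, so their payoff is 0.

Vikram €0, Mei €0, Fatima €0, Zara €0, Grace €250.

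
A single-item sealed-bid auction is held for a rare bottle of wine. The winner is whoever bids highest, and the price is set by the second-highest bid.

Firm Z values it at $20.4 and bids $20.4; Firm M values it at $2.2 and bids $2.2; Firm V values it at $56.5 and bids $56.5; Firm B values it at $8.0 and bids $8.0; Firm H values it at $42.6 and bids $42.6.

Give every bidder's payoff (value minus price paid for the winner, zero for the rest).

Ordered from highest: Firm V $56.5, then Firm H $42.6, then Firm Z $20.4, then Firm B $8.0, then Firm M $2.2.
Firm V has the top bid and wins; the price is the second-highest bid, $42.6.
Firm V's payoff = $56.5 − $42.6 = $13.9. All other bidders lose, so their payoff is 0.

Payoffs: Firm Z $0.0, Firm M $0.0, Firm V $13.9, Firm B $0.0, Firm H $0.0.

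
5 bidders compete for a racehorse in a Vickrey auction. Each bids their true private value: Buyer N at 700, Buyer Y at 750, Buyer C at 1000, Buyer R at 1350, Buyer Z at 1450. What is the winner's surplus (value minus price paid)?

Sorted high to low: Buyer Z 1450 > Buyer R 1350 > Buyer C 1000 > Buyer Y 750 > Buyer N 700.
Buyer Z wins with the top bid and pays the second-highest, 1350.
Surplus = 1450 − 1350 = 100.

100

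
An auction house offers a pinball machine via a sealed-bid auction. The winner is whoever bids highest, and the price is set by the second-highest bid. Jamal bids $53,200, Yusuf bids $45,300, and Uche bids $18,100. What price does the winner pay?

Ranking the bids: Jamal $53,200; Yusuf $45,300; Uche $18,100.
Jamal has the highest bid, so Jamal wins.
The second-highest bid is $45,300, so that is what Jamal pays.

$45,300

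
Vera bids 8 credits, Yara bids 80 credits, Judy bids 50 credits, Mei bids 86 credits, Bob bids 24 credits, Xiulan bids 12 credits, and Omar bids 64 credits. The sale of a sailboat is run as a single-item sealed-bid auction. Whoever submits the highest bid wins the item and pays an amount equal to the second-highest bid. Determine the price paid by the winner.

Ordered from highest: Mei 86 credits; Yara 80 credits; Omar 64 credits; Judy 50 credits; Bob 24 credits; Xiulan 12 credits; Vera 8 credits.
Mei has the highest bid, so Mei wins.
The second-highest bid is 80 credits, so that is what Mei pays.

The winner pays 80 credits.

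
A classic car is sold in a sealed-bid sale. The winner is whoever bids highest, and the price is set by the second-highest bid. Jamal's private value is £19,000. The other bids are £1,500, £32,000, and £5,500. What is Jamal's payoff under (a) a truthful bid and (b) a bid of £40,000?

The highest competing bid is £32,000.
Bidding truthfully at £19,000: the top bid is £32,000 (a rival), so Jamal loses. Payoff = £0.
Bidding £40,000: Jamal has the top bid, wins, and pays the second-highest bid £32,000. Payoff = £19,000 − £32,000 = -£13,000.
This is the dominant-strategy logic: truthful bidding weakly beats any alternative.

(a) £0  (b) -£13,000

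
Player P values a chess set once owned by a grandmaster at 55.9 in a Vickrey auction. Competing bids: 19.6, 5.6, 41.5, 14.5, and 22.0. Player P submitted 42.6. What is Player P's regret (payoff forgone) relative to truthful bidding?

The highest competing bid is 41.5.
Bidding truthfully at 55.9: Player P has the top bid, wins, and pays the second-highest bid 41.5. Payoff = 55.9 − 41.5 = 14.4.
Bidding 42.6: Player P has the top bid, wins, and pays the second-highest bid 41.5. Payoff = 55.9 − 41.5 = 14.4.
Regret = truthful payoff − actual payoff = 14.4 − 14.4 = 0.0.
The bid only affects whether you win, not the price — here both bids land on the same side of the top rival bid, so the deviation is payoff-neutral.

Payoff forgone: 0.0.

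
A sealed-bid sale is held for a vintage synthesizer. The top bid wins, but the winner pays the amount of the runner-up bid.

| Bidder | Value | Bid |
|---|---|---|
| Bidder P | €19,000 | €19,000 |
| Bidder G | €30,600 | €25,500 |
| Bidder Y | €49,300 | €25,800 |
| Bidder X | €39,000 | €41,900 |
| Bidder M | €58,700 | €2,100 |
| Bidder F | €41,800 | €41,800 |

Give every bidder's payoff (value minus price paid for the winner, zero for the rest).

Ordered from highest: Bidder X €41,900 > Bidder F €41,800 > Bidder Y €25,800 > Bidder G €25,500 > Bidder P €19,000 > Bidder M €2,100.
Bidder X has the top bid and wins; the price is the second-highest bid, €41,800.
Bidder X's payoff = €39,000 − €41,800 = -€2,800. All other bidders lose, so their payoff is 0.

Bidder P €0, Bidder G €0, Bidder Y €0, Bidder X -€2,800, Bidder M €0, Bidder F €0.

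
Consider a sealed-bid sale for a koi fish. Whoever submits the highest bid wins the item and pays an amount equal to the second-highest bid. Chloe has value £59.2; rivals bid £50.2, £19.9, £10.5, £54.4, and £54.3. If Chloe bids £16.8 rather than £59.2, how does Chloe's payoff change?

The highest competing bid is £54.4.
Bidding truthfully at £59.2: Chloe has the top bid, wins, and pays the second-highest bid £54.4. Payoff = £59.2 − £54.4 = £4.8.
Bidding £16.8: the top bid is £54.4 (a rival), so Chloe loses. Payoff = £0.0.
Change = £0.0 − £4.8 = -£4.8.

Change in payoff: -£4.8.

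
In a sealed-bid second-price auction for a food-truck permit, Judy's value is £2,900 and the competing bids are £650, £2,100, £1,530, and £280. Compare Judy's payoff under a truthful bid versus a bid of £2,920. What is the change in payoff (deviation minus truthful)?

Change in payoff: £0.

The highest competing bid is £2,100.
Bidding truthfully at £2,900: Judy has the top bid, wins, and pays the second-highest bid £2,100. Payoff = £2,900 − £2,100 = £800.
Bidding £2,920: Judy has the top bid, wins, and pays the second-highest bid £2,100. Payoff = £2,900 − £2,100 = £800.
Change = £800 − £800 = £0.
The bid only affects whether you win, not the price — here both bids land on the same side of the top rival bid, so the deviation is payoff-neutral.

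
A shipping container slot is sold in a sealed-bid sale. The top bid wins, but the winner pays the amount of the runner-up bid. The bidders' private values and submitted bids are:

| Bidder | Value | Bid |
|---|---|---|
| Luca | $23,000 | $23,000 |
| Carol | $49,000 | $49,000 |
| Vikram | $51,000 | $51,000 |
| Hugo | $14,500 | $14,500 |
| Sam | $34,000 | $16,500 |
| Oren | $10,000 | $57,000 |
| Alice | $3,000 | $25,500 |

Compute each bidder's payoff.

Ordered from highest: Oren $57,000; Vikram $51,000; Carol $49,000; Alice $25,500; Luca $23,000; Sam $16,500; Hugo $14,500.
Oren has the top bid and wins; the price is the second-highest bid, $51,000.
Oren's payoff = $10,000 − $51,000 = -$41,000. All other bidders lose, so their payoff is 0.

Payoffs: Luca $0, Carol $0, Vikram $0, Hugo $0, Sam $0, Oren -$41,000, Alice $0.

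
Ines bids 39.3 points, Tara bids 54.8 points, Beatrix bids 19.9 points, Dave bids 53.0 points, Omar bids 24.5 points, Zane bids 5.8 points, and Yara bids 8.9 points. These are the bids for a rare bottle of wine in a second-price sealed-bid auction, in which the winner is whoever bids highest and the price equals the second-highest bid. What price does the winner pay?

Sorted high to low: Tara 54.8 points, then Dave 53.0 points, then Ines 39.3 points, then Omar 24.5 points, then Beatrix 19.9 points, then Yara 8.9 points, then Zane 5.8 points.
Tara is the highest bidder, so Tara wins.
Under the second-price rule, the price is the second-highest bid: 53.0 points.

The winner pays 53.0 points.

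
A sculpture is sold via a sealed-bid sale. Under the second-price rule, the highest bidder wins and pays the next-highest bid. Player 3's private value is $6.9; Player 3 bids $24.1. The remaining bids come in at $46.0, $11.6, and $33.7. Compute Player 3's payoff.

$0.0

Highest competing bid: $46.0.
Player 3's bid $24.1 is not the highest, so Player 3 loses, pays nothing, and earns zero payoff.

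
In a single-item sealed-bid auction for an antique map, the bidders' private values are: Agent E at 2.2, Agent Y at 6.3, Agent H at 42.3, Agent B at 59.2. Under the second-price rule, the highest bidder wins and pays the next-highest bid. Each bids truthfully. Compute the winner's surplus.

Winner's surplus: 16.9.

Ranking the bids: Agent B 59.2, then Agent H 42.3, then Agent Y 6.3, then Agent E 2.2.
Agent B wins with the top bid and pays the second-highest, 42.3.
Surplus = 59.2 − 42.3 = 16.9.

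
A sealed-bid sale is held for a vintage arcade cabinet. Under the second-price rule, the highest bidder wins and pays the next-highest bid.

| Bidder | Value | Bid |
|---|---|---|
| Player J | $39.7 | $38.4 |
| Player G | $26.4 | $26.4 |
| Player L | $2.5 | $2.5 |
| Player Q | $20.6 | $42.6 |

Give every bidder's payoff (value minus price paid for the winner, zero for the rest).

Ranking the bids: Player Q $42.6; Player J $38.4; Player G $26.4; Player L $2.5.
Player Q has the top bid and wins; the price is the second-highest bid, $38.4.
Player Q's payoff = $20.6 − $38.4 = -$17.8. All other bidders lose, so their payoff is 0.

Player J $0.0, Player G $0.0, Player L $0.0, Player Q -$17.8.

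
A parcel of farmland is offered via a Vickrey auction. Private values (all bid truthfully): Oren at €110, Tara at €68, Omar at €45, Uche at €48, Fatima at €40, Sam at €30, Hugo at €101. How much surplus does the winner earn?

Winner's surplus: €9.

Bids in descending order: Oren €110 > Hugo €101 > Tara €68 > Uche €48 > Omar €45 > Fatima €40 > Sam €30.
Oren wins with the top bid and pays the second-highest, €101.
Surplus = €110 − €101 = €9.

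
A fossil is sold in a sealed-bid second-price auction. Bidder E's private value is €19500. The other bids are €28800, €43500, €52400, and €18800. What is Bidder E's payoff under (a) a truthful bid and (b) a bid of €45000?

The highest competing bid is €52400.
Bidding truthfully at €19500: the top bid is €52400 (a rival), so Bidder E loses. Payoff = €0.
Bidding €45000: the top bid is €52400 (a rival), so Bidder E loses. Payoff = €0.

Truthful: €0; alternative: €0.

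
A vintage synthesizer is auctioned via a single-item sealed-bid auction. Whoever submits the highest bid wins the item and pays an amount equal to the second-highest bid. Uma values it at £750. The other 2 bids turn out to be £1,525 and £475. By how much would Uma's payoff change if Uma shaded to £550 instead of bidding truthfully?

The highest competing bid is £1,525.
Bidding truthfully at £750: the top bid is £1,525 (a rival), so Uma loses. Payoff = £0.
Bidding £550: the top bid is £1,525 (a rival), so Uma loses. Payoff = £0.
Change = £0 − £0 = £0.

£0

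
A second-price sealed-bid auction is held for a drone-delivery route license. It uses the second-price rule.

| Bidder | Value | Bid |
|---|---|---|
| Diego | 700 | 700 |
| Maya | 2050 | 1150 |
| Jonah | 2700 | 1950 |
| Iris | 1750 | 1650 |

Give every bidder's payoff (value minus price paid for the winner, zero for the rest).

Diego 0, Maya 0, Jonah 1050, Iris 0.

Sorted high to low: Jonah 1950; Iris 1650; Maya 1150; Diego 700.
Jonah has the top bid and wins; the price is the second-highest bid, 1650.
Jonah's payoff = 2700 − 1650 = 1050. All other bidders lose, so their payoff is 0.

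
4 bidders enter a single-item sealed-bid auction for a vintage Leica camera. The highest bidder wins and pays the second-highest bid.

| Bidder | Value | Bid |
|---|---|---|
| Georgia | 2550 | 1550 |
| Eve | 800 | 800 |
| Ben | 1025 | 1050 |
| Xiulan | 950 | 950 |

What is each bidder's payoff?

Georgia 1500, Eve 0, Ben 0, Xiulan 0.

Ordered from highest: Georgia 1550, then Ben 1050, then Xiulan 950, then Eve 800.
Georgia has the top bid and wins; the price is the second-highest bid, 1050.
Georgia's payoff = 2550 − 1050 = 1500. All other bidders lose, so their payoff is 0.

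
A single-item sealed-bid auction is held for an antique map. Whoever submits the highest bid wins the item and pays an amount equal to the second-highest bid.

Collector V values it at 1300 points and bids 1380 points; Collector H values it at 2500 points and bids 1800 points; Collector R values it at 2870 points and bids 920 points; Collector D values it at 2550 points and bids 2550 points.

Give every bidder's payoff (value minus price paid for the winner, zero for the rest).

Sorted high to low: Collector D 2550 points > Collector H 1800 points > Collector V 1380 points > Collector R 920 points.
Collector D has the top bid and wins; the price is the second-highest bid, 1800 points.
Collector D's payoff = 2550 points − 1800 points = 750 points. All other bidders lose, so their payoff is 0.

Collector V 0 points, Collector H 0 points, Collector R 0 points, Collector D 750 points.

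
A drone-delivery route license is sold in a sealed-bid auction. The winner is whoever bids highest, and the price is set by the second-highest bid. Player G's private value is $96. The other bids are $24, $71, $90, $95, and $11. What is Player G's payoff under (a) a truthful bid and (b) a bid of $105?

The highest competing bid is $95.
Bidding truthfully at $96: Player G has the top bid, wins, and pays the second-highest bid $95. Payoff = $96 − $95 = $1.
Bidding $105: Player G has the top bid, wins, and pays the second-highest bid $95. Payoff = $96 − $95 = $1.

(a) $1  (b) $1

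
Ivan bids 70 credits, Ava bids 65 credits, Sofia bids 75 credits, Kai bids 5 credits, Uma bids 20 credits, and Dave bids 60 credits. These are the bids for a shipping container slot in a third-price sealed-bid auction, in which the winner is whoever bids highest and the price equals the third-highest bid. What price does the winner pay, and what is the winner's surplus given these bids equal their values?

The winner pays 65 credits for a surplus of 10 credits.

Bids in descending order: Sofia 75 credits; Ivan 70 credits; Ava 65 credits; Dave 60 credits; Uma 20 credits; Kai 5 credits.
Sofia is the highest bidder, so Sofia wins.
Under the third-price rule, the price is the third-highest bid: 65 credits.
Surplus = 75 credits − 65 credits = 10 credits.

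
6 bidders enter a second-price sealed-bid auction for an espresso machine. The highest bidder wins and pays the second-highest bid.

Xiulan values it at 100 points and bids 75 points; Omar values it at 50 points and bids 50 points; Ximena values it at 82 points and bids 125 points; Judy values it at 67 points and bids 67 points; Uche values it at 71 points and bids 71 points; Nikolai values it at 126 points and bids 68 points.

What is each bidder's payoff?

Xiulan 0 points, Omar 0 points, Ximena 7 points, Judy 0 points, Uche 0 points, Nikolai 0 points.

Sorted high to low: Ximena 125 points > Xiulan 75 points > Uche 71 points > Nikolai 68 points > Judy 67 points > Omar 50 points.
Ximena has the top bid and wins; the price is the second-highest bid, 75 points.
Ximena's payoff = 82 points − 75 points = 7 points. All other bidders lose, so their payoff is 0.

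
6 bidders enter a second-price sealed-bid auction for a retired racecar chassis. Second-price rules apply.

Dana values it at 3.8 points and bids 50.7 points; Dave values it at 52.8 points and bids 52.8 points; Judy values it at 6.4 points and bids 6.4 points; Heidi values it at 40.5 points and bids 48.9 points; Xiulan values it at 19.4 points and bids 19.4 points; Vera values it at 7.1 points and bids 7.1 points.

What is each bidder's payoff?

Ranking the bids: Dave 52.8 points; Dana 50.7 points; Heidi 48.9 points; Xiulan 19.4 points; Vera 7.1 points; Judy 6.4 points.
Dave has the top bid and wins; the price is the second-highest bid, 50.7 points.
Dave's payoff = 52.8 points − 50.7 points = 2.1 points. All other bidders lose, so their payoff is 0.

Payoffs: Dana 0.0 points, Dave 2.1 points, Judy 0.0 points, Heidi 0.0 points, Xiulan 0.0 points, Vera 0.0 points.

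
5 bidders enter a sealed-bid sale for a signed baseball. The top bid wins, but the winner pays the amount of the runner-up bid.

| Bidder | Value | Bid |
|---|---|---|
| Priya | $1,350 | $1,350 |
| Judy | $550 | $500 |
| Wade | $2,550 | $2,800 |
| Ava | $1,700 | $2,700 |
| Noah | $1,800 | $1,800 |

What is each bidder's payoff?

Priya $0, Judy $0, Wade -$150, Ava $0, Noah $0.

Ranking the bids: Wade $2,800, then Ava $2,700, then Noah $1,800, then Priya $1,350, then Judy $500.
Wade has the top bid and wins; the price is the second-highest bid, $2,700.
Wade's payoff = $2,550 − $2,700 = -$150. All other bidders lose, so their payoff is 0.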